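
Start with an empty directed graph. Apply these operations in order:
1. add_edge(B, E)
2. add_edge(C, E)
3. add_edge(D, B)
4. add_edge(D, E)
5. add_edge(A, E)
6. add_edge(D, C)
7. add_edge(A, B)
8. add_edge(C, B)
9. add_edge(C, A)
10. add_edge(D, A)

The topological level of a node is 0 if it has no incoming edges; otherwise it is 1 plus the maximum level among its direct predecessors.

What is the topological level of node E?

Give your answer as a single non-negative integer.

Answer: 4

Derivation:
Op 1: add_edge(B, E). Edges now: 1
Op 2: add_edge(C, E). Edges now: 2
Op 3: add_edge(D, B). Edges now: 3
Op 4: add_edge(D, E). Edges now: 4
Op 5: add_edge(A, E). Edges now: 5
Op 6: add_edge(D, C). Edges now: 6
Op 7: add_edge(A, B). Edges now: 7
Op 8: add_edge(C, B). Edges now: 8
Op 9: add_edge(C, A). Edges now: 9
Op 10: add_edge(D, A). Edges now: 10
Compute levels (Kahn BFS):
  sources (in-degree 0): D
  process D: level=0
    D->A: in-degree(A)=1, level(A)>=1
    D->B: in-degree(B)=2, level(B)>=1
    D->C: in-degree(C)=0, level(C)=1, enqueue
    D->E: in-degree(E)=3, level(E)>=1
  process C: level=1
    C->A: in-degree(A)=0, level(A)=2, enqueue
    C->B: in-degree(B)=1, level(B)>=2
    C->E: in-degree(E)=2, level(E)>=2
  process A: level=2
    A->B: in-degree(B)=0, level(B)=3, enqueue
    A->E: in-degree(E)=1, level(E)>=3
  process B: level=3
    B->E: in-degree(E)=0, level(E)=4, enqueue
  process E: level=4
All levels: A:2, B:3, C:1, D:0, E:4
level(E) = 4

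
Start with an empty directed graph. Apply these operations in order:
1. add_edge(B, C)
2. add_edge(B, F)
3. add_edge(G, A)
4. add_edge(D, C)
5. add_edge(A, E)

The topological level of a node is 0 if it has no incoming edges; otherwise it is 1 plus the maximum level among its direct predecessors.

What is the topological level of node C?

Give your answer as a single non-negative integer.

Answer: 1

Derivation:
Op 1: add_edge(B, C). Edges now: 1
Op 2: add_edge(B, F). Edges now: 2
Op 3: add_edge(G, A). Edges now: 3
Op 4: add_edge(D, C). Edges now: 4
Op 5: add_edge(A, E). Edges now: 5
Compute levels (Kahn BFS):
  sources (in-degree 0): B, D, G
  process B: level=0
    B->C: in-degree(C)=1, level(C)>=1
    B->F: in-degree(F)=0, level(F)=1, enqueue
  process D: level=0
    D->C: in-degree(C)=0, level(C)=1, enqueue
  process G: level=0
    G->A: in-degree(A)=0, level(A)=1, enqueue
  process F: level=1
  process C: level=1
  process A: level=1
    A->E: in-degree(E)=0, level(E)=2, enqueue
  process E: level=2
All levels: A:1, B:0, C:1, D:0, E:2, F:1, G:0
level(C) = 1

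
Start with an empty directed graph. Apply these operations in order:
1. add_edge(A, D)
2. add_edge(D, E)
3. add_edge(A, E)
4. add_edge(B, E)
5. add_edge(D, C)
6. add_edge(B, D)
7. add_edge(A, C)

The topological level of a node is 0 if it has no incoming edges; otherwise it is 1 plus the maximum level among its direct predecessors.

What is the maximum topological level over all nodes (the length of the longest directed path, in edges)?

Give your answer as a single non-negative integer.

Answer: 2

Derivation:
Op 1: add_edge(A, D). Edges now: 1
Op 2: add_edge(D, E). Edges now: 2
Op 3: add_edge(A, E). Edges now: 3
Op 4: add_edge(B, E). Edges now: 4
Op 5: add_edge(D, C). Edges now: 5
Op 6: add_edge(B, D). Edges now: 6
Op 7: add_edge(A, C). Edges now: 7
Compute levels (Kahn BFS):
  sources (in-degree 0): A, B
  process A: level=0
    A->C: in-degree(C)=1, level(C)>=1
    A->D: in-degree(D)=1, level(D)>=1
    A->E: in-degree(E)=2, level(E)>=1
  process B: level=0
    B->D: in-degree(D)=0, level(D)=1, enqueue
    B->E: in-degree(E)=1, level(E)>=1
  process D: level=1
    D->C: in-degree(C)=0, level(C)=2, enqueue
    D->E: in-degree(E)=0, level(E)=2, enqueue
  process C: level=2
  process E: level=2
All levels: A:0, B:0, C:2, D:1, E:2
max level = 2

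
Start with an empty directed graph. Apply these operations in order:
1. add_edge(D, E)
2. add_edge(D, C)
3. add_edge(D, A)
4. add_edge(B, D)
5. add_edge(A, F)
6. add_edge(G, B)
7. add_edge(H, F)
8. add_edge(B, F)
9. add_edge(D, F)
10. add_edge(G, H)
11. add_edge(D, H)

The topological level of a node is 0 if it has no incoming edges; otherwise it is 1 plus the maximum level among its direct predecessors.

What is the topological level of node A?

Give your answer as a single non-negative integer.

Op 1: add_edge(D, E). Edges now: 1
Op 2: add_edge(D, C). Edges now: 2
Op 3: add_edge(D, A). Edges now: 3
Op 4: add_edge(B, D). Edges now: 4
Op 5: add_edge(A, F). Edges now: 5
Op 6: add_edge(G, B). Edges now: 6
Op 7: add_edge(H, F). Edges now: 7
Op 8: add_edge(B, F). Edges now: 8
Op 9: add_edge(D, F). Edges now: 9
Op 10: add_edge(G, H). Edges now: 10
Op 11: add_edge(D, H). Edges now: 11
Compute levels (Kahn BFS):
  sources (in-degree 0): G
  process G: level=0
    G->B: in-degree(B)=0, level(B)=1, enqueue
    G->H: in-degree(H)=1, level(H)>=1
  process B: level=1
    B->D: in-degree(D)=0, level(D)=2, enqueue
    B->F: in-degree(F)=3, level(F)>=2
  process D: level=2
    D->A: in-degree(A)=0, level(A)=3, enqueue
    D->C: in-degree(C)=0, level(C)=3, enqueue
    D->E: in-degree(E)=0, level(E)=3, enqueue
    D->F: in-degree(F)=2, level(F)>=3
    D->H: in-degree(H)=0, level(H)=3, enqueue
  process A: level=3
    A->F: in-degree(F)=1, level(F)>=4
  process C: level=3
  process E: level=3
  process H: level=3
    H->F: in-degree(F)=0, level(F)=4, enqueue
  process F: level=4
All levels: A:3, B:1, C:3, D:2, E:3, F:4, G:0, H:3
level(A) = 3

Answer: 3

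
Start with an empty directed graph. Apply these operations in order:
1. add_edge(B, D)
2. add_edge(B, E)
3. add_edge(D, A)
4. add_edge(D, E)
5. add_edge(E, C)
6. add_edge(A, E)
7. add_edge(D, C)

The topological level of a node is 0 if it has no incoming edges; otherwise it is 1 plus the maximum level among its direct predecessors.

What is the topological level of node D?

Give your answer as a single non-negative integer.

Answer: 1

Derivation:
Op 1: add_edge(B, D). Edges now: 1
Op 2: add_edge(B, E). Edges now: 2
Op 3: add_edge(D, A). Edges now: 3
Op 4: add_edge(D, E). Edges now: 4
Op 5: add_edge(E, C). Edges now: 5
Op 6: add_edge(A, E). Edges now: 6
Op 7: add_edge(D, C). Edges now: 7
Compute levels (Kahn BFS):
  sources (in-degree 0): B
  process B: level=0
    B->D: in-degree(D)=0, level(D)=1, enqueue
    B->E: in-degree(E)=2, level(E)>=1
  process D: level=1
    D->A: in-degree(A)=0, level(A)=2, enqueue
    D->C: in-degree(C)=1, level(C)>=2
    D->E: in-degree(E)=1, level(E)>=2
  process A: level=2
    A->E: in-degree(E)=0, level(E)=3, enqueue
  process E: level=3
    E->C: in-degree(C)=0, level(C)=4, enqueue
  process C: level=4
All levels: A:2, B:0, C:4, D:1, E:3
level(D) = 1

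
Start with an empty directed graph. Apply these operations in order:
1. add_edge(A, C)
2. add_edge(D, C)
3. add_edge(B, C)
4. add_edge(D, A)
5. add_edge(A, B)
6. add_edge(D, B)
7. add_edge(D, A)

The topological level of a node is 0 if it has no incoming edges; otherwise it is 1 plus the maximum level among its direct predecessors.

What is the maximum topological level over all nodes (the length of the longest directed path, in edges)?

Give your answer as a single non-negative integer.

Answer: 3

Derivation:
Op 1: add_edge(A, C). Edges now: 1
Op 2: add_edge(D, C). Edges now: 2
Op 3: add_edge(B, C). Edges now: 3
Op 4: add_edge(D, A). Edges now: 4
Op 5: add_edge(A, B). Edges now: 5
Op 6: add_edge(D, B). Edges now: 6
Op 7: add_edge(D, A) (duplicate, no change). Edges now: 6
Compute levels (Kahn BFS):
  sources (in-degree 0): D
  process D: level=0
    D->A: in-degree(A)=0, level(A)=1, enqueue
    D->B: in-degree(B)=1, level(B)>=1
    D->C: in-degree(C)=2, level(C)>=1
  process A: level=1
    A->B: in-degree(B)=0, level(B)=2, enqueue
    A->C: in-degree(C)=1, level(C)>=2
  process B: level=2
    B->C: in-degree(C)=0, level(C)=3, enqueue
  process C: level=3
All levels: A:1, B:2, C:3, D:0
max level = 3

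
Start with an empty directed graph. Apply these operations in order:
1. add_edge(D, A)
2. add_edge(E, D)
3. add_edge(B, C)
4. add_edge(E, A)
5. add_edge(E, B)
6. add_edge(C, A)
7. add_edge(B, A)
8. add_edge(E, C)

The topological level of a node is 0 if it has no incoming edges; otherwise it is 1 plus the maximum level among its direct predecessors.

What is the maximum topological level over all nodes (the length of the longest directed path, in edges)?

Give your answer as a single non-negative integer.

Answer: 3

Derivation:
Op 1: add_edge(D, A). Edges now: 1
Op 2: add_edge(E, D). Edges now: 2
Op 3: add_edge(B, C). Edges now: 3
Op 4: add_edge(E, A). Edges now: 4
Op 5: add_edge(E, B). Edges now: 5
Op 6: add_edge(C, A). Edges now: 6
Op 7: add_edge(B, A). Edges now: 7
Op 8: add_edge(E, C). Edges now: 8
Compute levels (Kahn BFS):
  sources (in-degree 0): E
  process E: level=0
    E->A: in-degree(A)=3, level(A)>=1
    E->B: in-degree(B)=0, level(B)=1, enqueue
    E->C: in-degree(C)=1, level(C)>=1
    E->D: in-degree(D)=0, level(D)=1, enqueue
  process B: level=1
    B->A: in-degree(A)=2, level(A)>=2
    B->C: in-degree(C)=0, level(C)=2, enqueue
  process D: level=1
    D->A: in-degree(A)=1, level(A)>=2
  process C: level=2
    C->A: in-degree(A)=0, level(A)=3, enqueue
  process A: level=3
All levels: A:3, B:1, C:2, D:1, E:0
max level = 3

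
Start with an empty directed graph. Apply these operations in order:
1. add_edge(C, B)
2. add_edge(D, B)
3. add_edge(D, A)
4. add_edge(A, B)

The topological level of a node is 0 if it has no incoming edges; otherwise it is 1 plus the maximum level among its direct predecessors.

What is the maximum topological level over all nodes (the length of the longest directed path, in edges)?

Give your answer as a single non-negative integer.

Op 1: add_edge(C, B). Edges now: 1
Op 2: add_edge(D, B). Edges now: 2
Op 3: add_edge(D, A). Edges now: 3
Op 4: add_edge(A, B). Edges now: 4
Compute levels (Kahn BFS):
  sources (in-degree 0): C, D
  process C: level=0
    C->B: in-degree(B)=2, level(B)>=1
  process D: level=0
    D->A: in-degree(A)=0, level(A)=1, enqueue
    D->B: in-degree(B)=1, level(B)>=1
  process A: level=1
    A->B: in-degree(B)=0, level(B)=2, enqueue
  process B: level=2
All levels: A:1, B:2, C:0, D:0
max level = 2

Answer: 2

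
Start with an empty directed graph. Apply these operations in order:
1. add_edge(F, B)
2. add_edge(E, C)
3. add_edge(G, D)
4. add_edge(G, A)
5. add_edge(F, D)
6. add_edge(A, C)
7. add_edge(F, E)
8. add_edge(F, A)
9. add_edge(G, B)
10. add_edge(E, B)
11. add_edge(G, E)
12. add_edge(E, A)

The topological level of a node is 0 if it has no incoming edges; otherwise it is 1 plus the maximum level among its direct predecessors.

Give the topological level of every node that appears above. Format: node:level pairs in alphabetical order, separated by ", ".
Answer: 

Answer: A:2, B:2, C:3, D:1, E:1, F:0, G:0

Derivation:
Op 1: add_edge(F, B). Edges now: 1
Op 2: add_edge(E, C). Edges now: 2
Op 3: add_edge(G, D). Edges now: 3
Op 4: add_edge(G, A). Edges now: 4
Op 5: add_edge(F, D). Edges now: 5
Op 6: add_edge(A, C). Edges now: 6
Op 7: add_edge(F, E). Edges now: 7
Op 8: add_edge(F, A). Edges now: 8
Op 9: add_edge(G, B). Edges now: 9
Op 10: add_edge(E, B). Edges now: 10
Op 11: add_edge(G, E). Edges now: 11
Op 12: add_edge(E, A). Edges now: 12
Compute levels (Kahn BFS):
  sources (in-degree 0): F, G
  process F: level=0
    F->A: in-degree(A)=2, level(A)>=1
    F->B: in-degree(B)=2, level(B)>=1
    F->D: in-degree(D)=1, level(D)>=1
    F->E: in-degree(E)=1, level(E)>=1
  process G: level=0
    G->A: in-degree(A)=1, level(A)>=1
    G->B: in-degree(B)=1, level(B)>=1
    G->D: in-degree(D)=0, level(D)=1, enqueue
    G->E: in-degree(E)=0, level(E)=1, enqueue
  process D: level=1
  process E: level=1
    E->A: in-degree(A)=0, level(A)=2, enqueue
    E->B: in-degree(B)=0, level(B)=2, enqueue
    E->C: in-degree(C)=1, level(C)>=2
  process A: level=2
    A->C: in-degree(C)=0, level(C)=3, enqueue
  process B: level=2
  process C: level=3
All levels: A:2, B:2, C:3, D:1, E:1, F:0, G:0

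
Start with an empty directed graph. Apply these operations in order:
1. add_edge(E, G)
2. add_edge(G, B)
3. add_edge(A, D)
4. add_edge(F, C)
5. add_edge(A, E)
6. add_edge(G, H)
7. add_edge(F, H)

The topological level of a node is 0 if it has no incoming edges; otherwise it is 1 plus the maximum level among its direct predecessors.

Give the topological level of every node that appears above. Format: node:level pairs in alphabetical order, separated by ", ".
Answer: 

Answer: A:0, B:3, C:1, D:1, E:1, F:0, G:2, H:3

Derivation:
Op 1: add_edge(E, G). Edges now: 1
Op 2: add_edge(G, B). Edges now: 2
Op 3: add_edge(A, D). Edges now: 3
Op 4: add_edge(F, C). Edges now: 4
Op 5: add_edge(A, E). Edges now: 5
Op 6: add_edge(G, H). Edges now: 6
Op 7: add_edge(F, H). Edges now: 7
Compute levels (Kahn BFS):
  sources (in-degree 0): A, F
  process A: level=0
    A->D: in-degree(D)=0, level(D)=1, enqueue
    A->E: in-degree(E)=0, level(E)=1, enqueue
  process F: level=0
    F->C: in-degree(C)=0, level(C)=1, enqueue
    F->H: in-degree(H)=1, level(H)>=1
  process D: level=1
  process E: level=1
    E->G: in-degree(G)=0, level(G)=2, enqueue
  process C: level=1
  process G: level=2
    G->B: in-degree(B)=0, level(B)=3, enqueue
    G->H: in-degree(H)=0, level(H)=3, enqueue
  process B: level=3
  process H: level=3
All levels: A:0, B:3, C:1, D:1, E:1, F:0, G:2, H:3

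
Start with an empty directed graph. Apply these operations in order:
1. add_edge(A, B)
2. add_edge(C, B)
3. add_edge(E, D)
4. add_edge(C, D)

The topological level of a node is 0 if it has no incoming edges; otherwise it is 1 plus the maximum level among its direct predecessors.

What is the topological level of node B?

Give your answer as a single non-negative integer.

Answer: 1

Derivation:
Op 1: add_edge(A, B). Edges now: 1
Op 2: add_edge(C, B). Edges now: 2
Op 3: add_edge(E, D). Edges now: 3
Op 4: add_edge(C, D). Edges now: 4
Compute levels (Kahn BFS):
  sources (in-degree 0): A, C, E
  process A: level=0
    A->B: in-degree(B)=1, level(B)>=1
  process C: level=0
    C->B: in-degree(B)=0, level(B)=1, enqueue
    C->D: in-degree(D)=1, level(D)>=1
  process E: level=0
    E->D: in-degree(D)=0, level(D)=1, enqueue
  process B: level=1
  process D: level=1
All levels: A:0, B:1, C:0, D:1, E:0
level(B) = 1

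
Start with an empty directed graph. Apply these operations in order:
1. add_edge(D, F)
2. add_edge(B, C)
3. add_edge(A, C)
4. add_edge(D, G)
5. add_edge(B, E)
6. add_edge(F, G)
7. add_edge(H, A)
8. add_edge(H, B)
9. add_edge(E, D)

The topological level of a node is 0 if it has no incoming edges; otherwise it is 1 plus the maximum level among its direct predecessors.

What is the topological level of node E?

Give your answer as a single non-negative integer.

Answer: 2

Derivation:
Op 1: add_edge(D, F). Edges now: 1
Op 2: add_edge(B, C). Edges now: 2
Op 3: add_edge(A, C). Edges now: 3
Op 4: add_edge(D, G). Edges now: 4
Op 5: add_edge(B, E). Edges now: 5
Op 6: add_edge(F, G). Edges now: 6
Op 7: add_edge(H, A). Edges now: 7
Op 8: add_edge(H, B). Edges now: 8
Op 9: add_edge(E, D). Edges now: 9
Compute levels (Kahn BFS):
  sources (in-degree 0): H
  process H: level=0
    H->A: in-degree(A)=0, level(A)=1, enqueue
    H->B: in-degree(B)=0, level(B)=1, enqueue
  process A: level=1
    A->C: in-degree(C)=1, level(C)>=2
  process B: level=1
    B->C: in-degree(C)=0, level(C)=2, enqueue
    B->E: in-degree(E)=0, level(E)=2, enqueue
  process C: level=2
  process E: level=2
    E->D: in-degree(D)=0, level(D)=3, enqueue
  process D: level=3
    D->F: in-degree(F)=0, level(F)=4, enqueue
    D->G: in-degree(G)=1, level(G)>=4
  process F: level=4
    F->G: in-degree(G)=0, level(G)=5, enqueue
  process G: level=5
All levels: A:1, B:1, C:2, D:3, E:2, F:4, G:5, H:0
level(E) = 2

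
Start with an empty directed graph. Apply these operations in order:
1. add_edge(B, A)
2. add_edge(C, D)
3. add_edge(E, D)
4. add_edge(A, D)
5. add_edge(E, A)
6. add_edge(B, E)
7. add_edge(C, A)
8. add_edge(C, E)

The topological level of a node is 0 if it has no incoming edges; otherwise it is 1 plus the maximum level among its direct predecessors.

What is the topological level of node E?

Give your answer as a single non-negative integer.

Answer: 1

Derivation:
Op 1: add_edge(B, A). Edges now: 1
Op 2: add_edge(C, D). Edges now: 2
Op 3: add_edge(E, D). Edges now: 3
Op 4: add_edge(A, D). Edges now: 4
Op 5: add_edge(E, A). Edges now: 5
Op 6: add_edge(B, E). Edges now: 6
Op 7: add_edge(C, A). Edges now: 7
Op 8: add_edge(C, E). Edges now: 8
Compute levels (Kahn BFS):
  sources (in-degree 0): B, C
  process B: level=0
    B->A: in-degree(A)=2, level(A)>=1
    B->E: in-degree(E)=1, level(E)>=1
  process C: level=0
    C->A: in-degree(A)=1, level(A)>=1
    C->D: in-degree(D)=2, level(D)>=1
    C->E: in-degree(E)=0, level(E)=1, enqueue
  process E: level=1
    E->A: in-degree(A)=0, level(A)=2, enqueue
    E->D: in-degree(D)=1, level(D)>=2
  process A: level=2
    A->D: in-degree(D)=0, level(D)=3, enqueue
  process D: level=3
All levels: A:2, B:0, C:0, D:3, E:1
level(E) = 1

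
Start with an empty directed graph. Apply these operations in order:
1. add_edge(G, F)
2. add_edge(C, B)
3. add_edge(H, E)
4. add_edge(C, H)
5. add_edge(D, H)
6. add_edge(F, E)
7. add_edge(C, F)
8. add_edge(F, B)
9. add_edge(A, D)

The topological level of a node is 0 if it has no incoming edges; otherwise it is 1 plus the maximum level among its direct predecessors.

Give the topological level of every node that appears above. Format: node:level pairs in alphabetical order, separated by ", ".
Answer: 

Answer: A:0, B:2, C:0, D:1, E:3, F:1, G:0, H:2

Derivation:
Op 1: add_edge(G, F). Edges now: 1
Op 2: add_edge(C, B). Edges now: 2
Op 3: add_edge(H, E). Edges now: 3
Op 4: add_edge(C, H). Edges now: 4
Op 5: add_edge(D, H). Edges now: 5
Op 6: add_edge(F, E). Edges now: 6
Op 7: add_edge(C, F). Edges now: 7
Op 8: add_edge(F, B). Edges now: 8
Op 9: add_edge(A, D). Edges now: 9
Compute levels (Kahn BFS):
  sources (in-degree 0): A, C, G
  process A: level=0
    A->D: in-degree(D)=0, level(D)=1, enqueue
  process C: level=0
    C->B: in-degree(B)=1, level(B)>=1
    C->F: in-degree(F)=1, level(F)>=1
    C->H: in-degree(H)=1, level(H)>=1
  process G: level=0
    G->F: in-degree(F)=0, level(F)=1, enqueue
  process D: level=1
    D->H: in-degree(H)=0, level(H)=2, enqueue
  process F: level=1
    F->B: in-degree(B)=0, level(B)=2, enqueue
    F->E: in-degree(E)=1, level(E)>=2
  process H: level=2
    H->E: in-degree(E)=0, level(E)=3, enqueue
  process B: level=2
  process E: level=3
All levels: A:0, B:2, C:0, D:1, E:3, F:1, G:0, H:2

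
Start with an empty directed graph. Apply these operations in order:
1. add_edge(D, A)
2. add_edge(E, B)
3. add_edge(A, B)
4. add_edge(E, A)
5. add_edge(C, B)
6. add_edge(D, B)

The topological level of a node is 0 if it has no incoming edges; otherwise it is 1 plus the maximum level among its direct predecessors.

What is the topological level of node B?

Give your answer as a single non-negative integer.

Answer: 2

Derivation:
Op 1: add_edge(D, A). Edges now: 1
Op 2: add_edge(E, B). Edges now: 2
Op 3: add_edge(A, B). Edges now: 3
Op 4: add_edge(E, A). Edges now: 4
Op 5: add_edge(C, B). Edges now: 5
Op 6: add_edge(D, B). Edges now: 6
Compute levels (Kahn BFS):
  sources (in-degree 0): C, D, E
  process C: level=0
    C->B: in-degree(B)=3, level(B)>=1
  process D: level=0
    D->A: in-degree(A)=1, level(A)>=1
    D->B: in-degree(B)=2, level(B)>=1
  process E: level=0
    E->A: in-degree(A)=0, level(A)=1, enqueue
    E->B: in-degree(B)=1, level(B)>=1
  process A: level=1
    A->B: in-degree(B)=0, level(B)=2, enqueue
  process B: level=2
All levels: A:1, B:2, C:0, D:0, E:0
level(B) = 2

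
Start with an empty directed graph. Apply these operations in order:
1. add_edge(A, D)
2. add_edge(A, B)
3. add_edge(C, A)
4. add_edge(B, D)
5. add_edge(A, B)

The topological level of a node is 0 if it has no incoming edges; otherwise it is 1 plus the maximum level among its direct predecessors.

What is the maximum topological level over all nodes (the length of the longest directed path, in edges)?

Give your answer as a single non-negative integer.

Op 1: add_edge(A, D). Edges now: 1
Op 2: add_edge(A, B). Edges now: 2
Op 3: add_edge(C, A). Edges now: 3
Op 4: add_edge(B, D). Edges now: 4
Op 5: add_edge(A, B) (duplicate, no change). Edges now: 4
Compute levels (Kahn BFS):
  sources (in-degree 0): C
  process C: level=0
    C->A: in-degree(A)=0, level(A)=1, enqueue
  process A: level=1
    A->B: in-degree(B)=0, level(B)=2, enqueue
    A->D: in-degree(D)=1, level(D)>=2
  process B: level=2
    B->D: in-degree(D)=0, level(D)=3, enqueue
  process D: level=3
All levels: A:1, B:2, C:0, D:3
max level = 3

Answer: 3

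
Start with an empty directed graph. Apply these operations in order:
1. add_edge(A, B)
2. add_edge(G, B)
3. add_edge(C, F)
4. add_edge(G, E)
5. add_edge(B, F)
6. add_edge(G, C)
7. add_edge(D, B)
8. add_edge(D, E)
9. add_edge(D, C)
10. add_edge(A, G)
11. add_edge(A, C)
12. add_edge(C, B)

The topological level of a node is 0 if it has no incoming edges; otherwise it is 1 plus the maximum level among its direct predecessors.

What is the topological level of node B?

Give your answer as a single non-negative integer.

Answer: 3

Derivation:
Op 1: add_edge(A, B). Edges now: 1
Op 2: add_edge(G, B). Edges now: 2
Op 3: add_edge(C, F). Edges now: 3
Op 4: add_edge(G, E). Edges now: 4
Op 5: add_edge(B, F). Edges now: 5
Op 6: add_edge(G, C). Edges now: 6
Op 7: add_edge(D, B). Edges now: 7
Op 8: add_edge(D, E). Edges now: 8
Op 9: add_edge(D, C). Edges now: 9
Op 10: add_edge(A, G). Edges now: 10
Op 11: add_edge(A, C). Edges now: 11
Op 12: add_edge(C, B). Edges now: 12
Compute levels (Kahn BFS):
  sources (in-degree 0): A, D
  process A: level=0
    A->B: in-degree(B)=3, level(B)>=1
    A->C: in-degree(C)=2, level(C)>=1
    A->G: in-degree(G)=0, level(G)=1, enqueue
  process D: level=0
    D->B: in-degree(B)=2, level(B)>=1
    D->C: in-degree(C)=1, level(C)>=1
    D->E: in-degree(E)=1, level(E)>=1
  process G: level=1
    G->B: in-degree(B)=1, level(B)>=2
    G->C: in-degree(C)=0, level(C)=2, enqueue
    G->E: in-degree(E)=0, level(E)=2, enqueue
  process C: level=2
    C->B: in-degree(B)=0, level(B)=3, enqueue
    C->F: in-degree(F)=1, level(F)>=3
  process E: level=2
  process B: level=3
    B->F: in-degree(F)=0, level(F)=4, enqueue
  process F: level=4
All levels: A:0, B:3, C:2, D:0, E:2, F:4, G:1
level(B) = 3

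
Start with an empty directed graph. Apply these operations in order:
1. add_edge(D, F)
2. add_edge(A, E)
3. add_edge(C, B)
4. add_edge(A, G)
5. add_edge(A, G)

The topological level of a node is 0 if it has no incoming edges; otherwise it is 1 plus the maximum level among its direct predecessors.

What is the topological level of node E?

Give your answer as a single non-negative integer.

Op 1: add_edge(D, F). Edges now: 1
Op 2: add_edge(A, E). Edges now: 2
Op 3: add_edge(C, B). Edges now: 3
Op 4: add_edge(A, G). Edges now: 4
Op 5: add_edge(A, G) (duplicate, no change). Edges now: 4
Compute levels (Kahn BFS):
  sources (in-degree 0): A, C, D
  process A: level=0
    A->E: in-degree(E)=0, level(E)=1, enqueue
    A->G: in-degree(G)=0, level(G)=1, enqueue
  process C: level=0
    C->B: in-degree(B)=0, level(B)=1, enqueue
  process D: level=0
    D->F: in-degree(F)=0, level(F)=1, enqueue
  process E: level=1
  process G: level=1
  process B: level=1
  process F: level=1
All levels: A:0, B:1, C:0, D:0, E:1, F:1, G:1
level(E) = 1

Answer: 1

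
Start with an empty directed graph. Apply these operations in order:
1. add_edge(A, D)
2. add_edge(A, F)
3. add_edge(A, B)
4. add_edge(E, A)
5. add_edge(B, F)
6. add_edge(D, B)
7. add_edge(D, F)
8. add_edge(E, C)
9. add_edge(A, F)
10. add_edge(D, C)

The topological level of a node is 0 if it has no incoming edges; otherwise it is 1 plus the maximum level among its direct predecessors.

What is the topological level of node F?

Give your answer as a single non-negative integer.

Answer: 4

Derivation:
Op 1: add_edge(A, D). Edges now: 1
Op 2: add_edge(A, F). Edges now: 2
Op 3: add_edge(A, B). Edges now: 3
Op 4: add_edge(E, A). Edges now: 4
Op 5: add_edge(B, F). Edges now: 5
Op 6: add_edge(D, B). Edges now: 6
Op 7: add_edge(D, F). Edges now: 7
Op 8: add_edge(E, C). Edges now: 8
Op 9: add_edge(A, F) (duplicate, no change). Edges now: 8
Op 10: add_edge(D, C). Edges now: 9
Compute levels (Kahn BFS):
  sources (in-degree 0): E
  process E: level=0
    E->A: in-degree(A)=0, level(A)=1, enqueue
    E->C: in-degree(C)=1, level(C)>=1
  process A: level=1
    A->B: in-degree(B)=1, level(B)>=2
    A->D: in-degree(D)=0, level(D)=2, enqueue
    A->F: in-degree(F)=2, level(F)>=2
  process D: level=2
    D->B: in-degree(B)=0, level(B)=3, enqueue
    D->C: in-degree(C)=0, level(C)=3, enqueue
    D->F: in-degree(F)=1, level(F)>=3
  process B: level=3
    B->F: in-degree(F)=0, level(F)=4, enqueue
  process C: level=3
  process F: level=4
All levels: A:1, B:3, C:3, D:2, E:0, F:4
level(F) = 4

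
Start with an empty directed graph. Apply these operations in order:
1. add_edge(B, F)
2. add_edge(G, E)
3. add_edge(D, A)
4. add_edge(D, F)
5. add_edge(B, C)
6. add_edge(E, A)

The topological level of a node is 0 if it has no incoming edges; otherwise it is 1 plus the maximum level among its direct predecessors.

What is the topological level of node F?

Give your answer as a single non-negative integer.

Op 1: add_edge(B, F). Edges now: 1
Op 2: add_edge(G, E). Edges now: 2
Op 3: add_edge(D, A). Edges now: 3
Op 4: add_edge(D, F). Edges now: 4
Op 5: add_edge(B, C). Edges now: 5
Op 6: add_edge(E, A). Edges now: 6
Compute levels (Kahn BFS):
  sources (in-degree 0): B, D, G
  process B: level=0
    B->C: in-degree(C)=0, level(C)=1, enqueue
    B->F: in-degree(F)=1, level(F)>=1
  process D: level=0
    D->A: in-degree(A)=1, level(A)>=1
    D->F: in-degree(F)=0, level(F)=1, enqueue
  process G: level=0
    G->E: in-degree(E)=0, level(E)=1, enqueue
  process C: level=1
  process F: level=1
  process E: level=1
    E->A: in-degree(A)=0, level(A)=2, enqueue
  process A: level=2
All levels: A:2, B:0, C:1, D:0, E:1, F:1, G:0
level(F) = 1

Answer: 1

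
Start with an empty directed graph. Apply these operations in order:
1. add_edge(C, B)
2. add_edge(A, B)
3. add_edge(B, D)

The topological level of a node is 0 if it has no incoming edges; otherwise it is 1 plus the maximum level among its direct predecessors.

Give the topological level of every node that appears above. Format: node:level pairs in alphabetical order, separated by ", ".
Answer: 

Answer: A:0, B:1, C:0, D:2

Derivation:
Op 1: add_edge(C, B). Edges now: 1
Op 2: add_edge(A, B). Edges now: 2
Op 3: add_edge(B, D). Edges now: 3
Compute levels (Kahn BFS):
  sources (in-degree 0): A, C
  process A: level=0
    A->B: in-degree(B)=1, level(B)>=1
  process C: level=0
    C->B: in-degree(B)=0, level(B)=1, enqueue
  process B: level=1
    B->D: in-degree(D)=0, level(D)=2, enqueue
  process D: level=2
All levels: A:0, B:1, C:0, D:2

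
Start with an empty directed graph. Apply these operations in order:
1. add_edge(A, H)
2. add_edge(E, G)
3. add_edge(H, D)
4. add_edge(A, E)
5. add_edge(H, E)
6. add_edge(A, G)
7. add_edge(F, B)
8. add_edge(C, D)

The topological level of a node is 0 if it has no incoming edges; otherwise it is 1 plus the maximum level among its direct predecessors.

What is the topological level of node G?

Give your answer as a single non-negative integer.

Op 1: add_edge(A, H). Edges now: 1
Op 2: add_edge(E, G). Edges now: 2
Op 3: add_edge(H, D). Edges now: 3
Op 4: add_edge(A, E). Edges now: 4
Op 5: add_edge(H, E). Edges now: 5
Op 6: add_edge(A, G). Edges now: 6
Op 7: add_edge(F, B). Edges now: 7
Op 8: add_edge(C, D). Edges now: 8
Compute levels (Kahn BFS):
  sources (in-degree 0): A, C, F
  process A: level=0
    A->E: in-degree(E)=1, level(E)>=1
    A->G: in-degree(G)=1, level(G)>=1
    A->H: in-degree(H)=0, level(H)=1, enqueue
  process C: level=0
    C->D: in-degree(D)=1, level(D)>=1
  process F: level=0
    F->B: in-degree(B)=0, level(B)=1, enqueue
  process H: level=1
    H->D: in-degree(D)=0, level(D)=2, enqueue
    H->E: in-degree(E)=0, level(E)=2, enqueue
  process B: level=1
  process D: level=2
  process E: level=2
    E->G: in-degree(G)=0, level(G)=3, enqueue
  process G: level=3
All levels: A:0, B:1, C:0, D:2, E:2, F:0, G:3, H:1
level(G) = 3

Answer: 3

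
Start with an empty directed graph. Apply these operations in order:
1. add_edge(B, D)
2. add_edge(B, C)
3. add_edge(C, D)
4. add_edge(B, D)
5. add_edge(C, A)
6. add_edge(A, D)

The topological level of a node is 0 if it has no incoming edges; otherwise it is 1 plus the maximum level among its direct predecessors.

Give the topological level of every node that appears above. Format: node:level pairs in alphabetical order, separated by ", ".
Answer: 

Op 1: add_edge(B, D). Edges now: 1
Op 2: add_edge(B, C). Edges now: 2
Op 3: add_edge(C, D). Edges now: 3
Op 4: add_edge(B, D) (duplicate, no change). Edges now: 3
Op 5: add_edge(C, A). Edges now: 4
Op 6: add_edge(A, D). Edges now: 5
Compute levels (Kahn BFS):
  sources (in-degree 0): B
  process B: level=0
    B->C: in-degree(C)=0, level(C)=1, enqueue
    B->D: in-degree(D)=2, level(D)>=1
  process C: level=1
    C->A: in-degree(A)=0, level(A)=2, enqueue
    C->D: in-degree(D)=1, level(D)>=2
  process A: level=2
    A->D: in-degree(D)=0, level(D)=3, enqueue
  process D: level=3
All levels: A:2, B:0, C:1, D:3

Answer: A:2, B:0, C:1, D:3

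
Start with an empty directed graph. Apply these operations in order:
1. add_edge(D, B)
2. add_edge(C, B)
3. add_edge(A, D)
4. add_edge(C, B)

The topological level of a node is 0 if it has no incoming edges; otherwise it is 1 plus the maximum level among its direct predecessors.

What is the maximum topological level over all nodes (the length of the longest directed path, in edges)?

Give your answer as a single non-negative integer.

Answer: 2

Derivation:
Op 1: add_edge(D, B). Edges now: 1
Op 2: add_edge(C, B). Edges now: 2
Op 3: add_edge(A, D). Edges now: 3
Op 4: add_edge(C, B) (duplicate, no change). Edges now: 3
Compute levels (Kahn BFS):
  sources (in-degree 0): A, C
  process A: level=0
    A->D: in-degree(D)=0, level(D)=1, enqueue
  process C: level=0
    C->B: in-degree(B)=1, level(B)>=1
  process D: level=1
    D->B: in-degree(B)=0, level(B)=2, enqueue
  process B: level=2
All levels: A:0, B:2, C:0, D:1
max level = 2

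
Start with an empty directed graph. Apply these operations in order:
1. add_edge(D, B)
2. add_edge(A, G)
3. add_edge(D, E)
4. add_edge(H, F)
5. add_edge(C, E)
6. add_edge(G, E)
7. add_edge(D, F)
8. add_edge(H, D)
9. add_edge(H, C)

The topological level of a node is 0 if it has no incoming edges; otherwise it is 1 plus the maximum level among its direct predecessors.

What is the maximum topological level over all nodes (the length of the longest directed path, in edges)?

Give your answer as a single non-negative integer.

Op 1: add_edge(D, B). Edges now: 1
Op 2: add_edge(A, G). Edges now: 2
Op 3: add_edge(D, E). Edges now: 3
Op 4: add_edge(H, F). Edges now: 4
Op 5: add_edge(C, E). Edges now: 5
Op 6: add_edge(G, E). Edges now: 6
Op 7: add_edge(D, F). Edges now: 7
Op 8: add_edge(H, D). Edges now: 8
Op 9: add_edge(H, C). Edges now: 9
Compute levels (Kahn BFS):
  sources (in-degree 0): A, H
  process A: level=0
    A->G: in-degree(G)=0, level(G)=1, enqueue
  process H: level=0
    H->C: in-degree(C)=0, level(C)=1, enqueue
    H->D: in-degree(D)=0, level(D)=1, enqueue
    H->F: in-degree(F)=1, level(F)>=1
  process G: level=1
    G->E: in-degree(E)=2, level(E)>=2
  process C: level=1
    C->E: in-degree(E)=1, level(E)>=2
  process D: level=1
    D->B: in-degree(B)=0, level(B)=2, enqueue
    D->E: in-degree(E)=0, level(E)=2, enqueue
    D->F: in-degree(F)=0, level(F)=2, enqueue
  process B: level=2
  process E: level=2
  process F: level=2
All levels: A:0, B:2, C:1, D:1, E:2, F:2, G:1, H:0
max level = 2

Answer: 2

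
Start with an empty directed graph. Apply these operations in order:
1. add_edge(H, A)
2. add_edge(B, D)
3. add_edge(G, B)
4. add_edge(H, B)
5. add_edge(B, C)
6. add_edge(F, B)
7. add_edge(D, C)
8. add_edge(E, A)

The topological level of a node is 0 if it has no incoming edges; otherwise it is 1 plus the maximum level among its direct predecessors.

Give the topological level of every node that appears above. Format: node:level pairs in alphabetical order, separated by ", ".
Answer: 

Op 1: add_edge(H, A). Edges now: 1
Op 2: add_edge(B, D). Edges now: 2
Op 3: add_edge(G, B). Edges now: 3
Op 4: add_edge(H, B). Edges now: 4
Op 5: add_edge(B, C). Edges now: 5
Op 6: add_edge(F, B). Edges now: 6
Op 7: add_edge(D, C). Edges now: 7
Op 8: add_edge(E, A). Edges now: 8
Compute levels (Kahn BFS):
  sources (in-degree 0): E, F, G, H
  process E: level=0
    E->A: in-degree(A)=1, level(A)>=1
  process F: level=0
    F->B: in-degree(B)=2, level(B)>=1
  process G: level=0
    G->B: in-degree(B)=1, level(B)>=1
  process H: level=0
    H->A: in-degree(A)=0, level(A)=1, enqueue
    H->B: in-degree(B)=0, level(B)=1, enqueue
  process A: level=1
  process B: level=1
    B->C: in-degree(C)=1, level(C)>=2
    B->D: in-degree(D)=0, level(D)=2, enqueue
  process D: level=2
    D->C: in-degree(C)=0, level(C)=3, enqueue
  process C: level=3
All levels: A:1, B:1, C:3, D:2, E:0, F:0, G:0, H:0

Answer: A:1, B:1, C:3, D:2, E:0, F:0, G:0, H:0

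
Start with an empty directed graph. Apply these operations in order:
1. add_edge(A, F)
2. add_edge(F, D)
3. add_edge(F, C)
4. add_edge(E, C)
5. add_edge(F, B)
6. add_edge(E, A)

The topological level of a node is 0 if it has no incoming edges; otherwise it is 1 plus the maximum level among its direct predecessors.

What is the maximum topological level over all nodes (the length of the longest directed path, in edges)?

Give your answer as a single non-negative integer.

Answer: 3

Derivation:
Op 1: add_edge(A, F). Edges now: 1
Op 2: add_edge(F, D). Edges now: 2
Op 3: add_edge(F, C). Edges now: 3
Op 4: add_edge(E, C). Edges now: 4
Op 5: add_edge(F, B). Edges now: 5
Op 6: add_edge(E, A). Edges now: 6
Compute levels (Kahn BFS):
  sources (in-degree 0): E
  process E: level=0
    E->A: in-degree(A)=0, level(A)=1, enqueue
    E->C: in-degree(C)=1, level(C)>=1
  process A: level=1
    A->F: in-degree(F)=0, level(F)=2, enqueue
  process F: level=2
    F->B: in-degree(B)=0, level(B)=3, enqueue
    F->C: in-degree(C)=0, level(C)=3, enqueue
    F->D: in-degree(D)=0, level(D)=3, enqueue
  process B: level=3
  process C: level=3
  process D: level=3
All levels: A:1, B:3, C:3, D:3, E:0, F:2
max level = 3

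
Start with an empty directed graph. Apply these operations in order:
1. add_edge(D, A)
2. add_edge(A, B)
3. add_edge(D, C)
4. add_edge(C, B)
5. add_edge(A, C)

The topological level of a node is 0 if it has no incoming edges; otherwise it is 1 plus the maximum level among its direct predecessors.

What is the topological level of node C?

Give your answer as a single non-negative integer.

Answer: 2

Derivation:
Op 1: add_edge(D, A). Edges now: 1
Op 2: add_edge(A, B). Edges now: 2
Op 3: add_edge(D, C). Edges now: 3
Op 4: add_edge(C, B). Edges now: 4
Op 5: add_edge(A, C). Edges now: 5
Compute levels (Kahn BFS):
  sources (in-degree 0): D
  process D: level=0
    D->A: in-degree(A)=0, level(A)=1, enqueue
    D->C: in-degree(C)=1, level(C)>=1
  process A: level=1
    A->B: in-degree(B)=1, level(B)>=2
    A->C: in-degree(C)=0, level(C)=2, enqueue
  process C: level=2
    C->B: in-degree(B)=0, level(B)=3, enqueue
  process B: level=3
All levels: A:1, B:3, C:2, D:0
level(C) = 2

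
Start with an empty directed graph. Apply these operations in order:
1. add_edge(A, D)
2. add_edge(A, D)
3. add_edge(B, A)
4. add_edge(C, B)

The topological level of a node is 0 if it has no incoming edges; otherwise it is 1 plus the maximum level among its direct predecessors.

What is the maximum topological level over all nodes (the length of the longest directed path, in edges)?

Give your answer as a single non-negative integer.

Op 1: add_edge(A, D). Edges now: 1
Op 2: add_edge(A, D) (duplicate, no change). Edges now: 1
Op 3: add_edge(B, A). Edges now: 2
Op 4: add_edge(C, B). Edges now: 3
Compute levels (Kahn BFS):
  sources (in-degree 0): C
  process C: level=0
    C->B: in-degree(B)=0, level(B)=1, enqueue
  process B: level=1
    B->A: in-degree(A)=0, level(A)=2, enqueue
  process A: level=2
    A->D: in-degree(D)=0, level(D)=3, enqueue
  process D: level=3
All levels: A:2, B:1, C:0, D:3
max level = 3

Answer: 3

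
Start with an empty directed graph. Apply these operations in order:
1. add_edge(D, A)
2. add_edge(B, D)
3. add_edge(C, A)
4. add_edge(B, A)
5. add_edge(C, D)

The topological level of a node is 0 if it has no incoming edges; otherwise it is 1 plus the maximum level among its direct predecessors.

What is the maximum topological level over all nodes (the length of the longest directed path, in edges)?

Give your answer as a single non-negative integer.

Answer: 2

Derivation:
Op 1: add_edge(D, A). Edges now: 1
Op 2: add_edge(B, D). Edges now: 2
Op 3: add_edge(C, A). Edges now: 3
Op 4: add_edge(B, A). Edges now: 4
Op 5: add_edge(C, D). Edges now: 5
Compute levels (Kahn BFS):
  sources (in-degree 0): B, C
  process B: level=0
    B->A: in-degree(A)=2, level(A)>=1
    B->D: in-degree(D)=1, level(D)>=1
  process C: level=0
    C->A: in-degree(A)=1, level(A)>=1
    C->D: in-degree(D)=0, level(D)=1, enqueue
  process D: level=1
    D->A: in-degree(A)=0, level(A)=2, enqueue
  process A: level=2
All levels: A:2, B:0, C:0, D:1
max level = 2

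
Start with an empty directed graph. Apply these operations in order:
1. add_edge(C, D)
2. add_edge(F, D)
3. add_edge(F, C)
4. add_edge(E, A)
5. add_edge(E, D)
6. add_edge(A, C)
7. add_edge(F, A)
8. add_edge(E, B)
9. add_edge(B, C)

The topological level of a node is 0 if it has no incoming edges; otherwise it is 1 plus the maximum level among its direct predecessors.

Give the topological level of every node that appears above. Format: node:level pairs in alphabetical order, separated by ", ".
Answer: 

Answer: A:1, B:1, C:2, D:3, E:0, F:0

Derivation:
Op 1: add_edge(C, D). Edges now: 1
Op 2: add_edge(F, D). Edges now: 2
Op 3: add_edge(F, C). Edges now: 3
Op 4: add_edge(E, A). Edges now: 4
Op 5: add_edge(E, D). Edges now: 5
Op 6: add_edge(A, C). Edges now: 6
Op 7: add_edge(F, A). Edges now: 7
Op 8: add_edge(E, B). Edges now: 8
Op 9: add_edge(B, C). Edges now: 9
Compute levels (Kahn BFS):
  sources (in-degree 0): E, F
  process E: level=0
    E->A: in-degree(A)=1, level(A)>=1
    E->B: in-degree(B)=0, level(B)=1, enqueue
    E->D: in-degree(D)=2, level(D)>=1
  process F: level=0
    F->A: in-degree(A)=0, level(A)=1, enqueue
    F->C: in-degree(C)=2, level(C)>=1
    F->D: in-degree(D)=1, level(D)>=1
  process B: level=1
    B->C: in-degree(C)=1, level(C)>=2
  process A: level=1
    A->C: in-degree(C)=0, level(C)=2, enqueue
  process C: level=2
    C->D: in-degree(D)=0, level(D)=3, enqueue
  process D: level=3
All levels: A:1, B:1, C:2, D:3, E:0, F:0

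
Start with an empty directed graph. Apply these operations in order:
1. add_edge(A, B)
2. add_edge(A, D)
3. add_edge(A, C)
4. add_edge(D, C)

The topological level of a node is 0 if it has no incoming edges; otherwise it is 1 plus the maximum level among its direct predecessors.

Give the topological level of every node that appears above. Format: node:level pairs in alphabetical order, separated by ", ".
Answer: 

Answer: A:0, B:1, C:2, D:1

Derivation:
Op 1: add_edge(A, B). Edges now: 1
Op 2: add_edge(A, D). Edges now: 2
Op 3: add_edge(A, C). Edges now: 3
Op 4: add_edge(D, C). Edges now: 4
Compute levels (Kahn BFS):
  sources (in-degree 0): A
  process A: level=0
    A->B: in-degree(B)=0, level(B)=1, enqueue
    A->C: in-degree(C)=1, level(C)>=1
    A->D: in-degree(D)=0, level(D)=1, enqueue
  process B: level=1
  process D: level=1
    D->C: in-degree(C)=0, level(C)=2, enqueue
  process C: level=2
All levels: A:0, B:1, C:2, D:1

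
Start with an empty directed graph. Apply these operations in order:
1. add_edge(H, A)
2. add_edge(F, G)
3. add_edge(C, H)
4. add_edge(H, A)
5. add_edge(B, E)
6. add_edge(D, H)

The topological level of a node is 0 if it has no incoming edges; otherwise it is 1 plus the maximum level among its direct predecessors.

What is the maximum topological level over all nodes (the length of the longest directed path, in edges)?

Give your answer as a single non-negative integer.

Op 1: add_edge(H, A). Edges now: 1
Op 2: add_edge(F, G). Edges now: 2
Op 3: add_edge(C, H). Edges now: 3
Op 4: add_edge(H, A) (duplicate, no change). Edges now: 3
Op 5: add_edge(B, E). Edges now: 4
Op 6: add_edge(D, H). Edges now: 5
Compute levels (Kahn BFS):
  sources (in-degree 0): B, C, D, F
  process B: level=0
    B->E: in-degree(E)=0, level(E)=1, enqueue
  process C: level=0
    C->H: in-degree(H)=1, level(H)>=1
  process D: level=0
    D->H: in-degree(H)=0, level(H)=1, enqueue
  process F: level=0
    F->G: in-degree(G)=0, level(G)=1, enqueue
  process E: level=1
  process H: level=1
    H->A: in-degree(A)=0, level(A)=2, enqueue
  process G: level=1
  process A: level=2
All levels: A:2, B:0, C:0, D:0, E:1, F:0, G:1, H:1
max level = 2

Answer: 2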